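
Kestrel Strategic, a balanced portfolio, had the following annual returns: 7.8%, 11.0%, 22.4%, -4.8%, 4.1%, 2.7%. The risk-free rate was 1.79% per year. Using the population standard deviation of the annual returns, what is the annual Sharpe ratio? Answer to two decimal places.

Mean return r̄ = 43.20 / 6 = 7.2000%
Σ(r − r̄)² = 419.7000; population σ = √(419.7000/6) = 8.3636%
Sharpe = (r̄ − rf) / σ = (7.2000 − 1.79) / 8.3636 = 5.4100 / 8.3636 = 0.6469

0.65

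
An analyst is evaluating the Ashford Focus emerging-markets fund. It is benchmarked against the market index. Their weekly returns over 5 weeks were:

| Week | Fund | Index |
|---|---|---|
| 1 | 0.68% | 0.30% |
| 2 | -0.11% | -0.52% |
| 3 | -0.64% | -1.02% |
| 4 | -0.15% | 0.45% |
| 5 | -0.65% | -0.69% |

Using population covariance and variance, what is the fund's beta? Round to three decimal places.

r̄p = -0.1740%,  r̄m = -0.2960%
Cov = Σ(rp − r̄p)(rm − r̄m) / 5 = 0.2075
Var(rm) = Σ(rm − r̄m)² / 5 = 0.3283
β = Cov / Var = 0.2075 / 0.3283 = 0.6320

0.632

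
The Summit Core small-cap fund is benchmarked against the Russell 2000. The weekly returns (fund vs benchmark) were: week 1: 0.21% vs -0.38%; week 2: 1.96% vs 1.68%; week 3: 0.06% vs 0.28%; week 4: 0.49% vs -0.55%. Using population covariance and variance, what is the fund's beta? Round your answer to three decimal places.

r̄p = 0.6800%,  r̄m = 0.2575%
Cov = Σ(rp − r̄p)(rm − r̄m) / 4 = 0.5650
Var(rm) = Σ(rm − r̄m)² / 4 = 0.7706
β = Cov / Var = 0.5650 / 0.7706 = 0.7332

0.733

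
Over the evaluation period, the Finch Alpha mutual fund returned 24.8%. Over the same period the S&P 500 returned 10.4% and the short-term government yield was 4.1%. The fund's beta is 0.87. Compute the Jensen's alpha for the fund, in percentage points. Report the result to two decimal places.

CAPM expected return = Rf + β(Rm − Rf) = 4.1% + 0.87 × (10.4% − 4.1%) = 4.1 + 0.87 × 6.30 = 9.5810%
Jensen's α = Rp − E[R] = 24.8% − 9.5810% = 15.2190

15.22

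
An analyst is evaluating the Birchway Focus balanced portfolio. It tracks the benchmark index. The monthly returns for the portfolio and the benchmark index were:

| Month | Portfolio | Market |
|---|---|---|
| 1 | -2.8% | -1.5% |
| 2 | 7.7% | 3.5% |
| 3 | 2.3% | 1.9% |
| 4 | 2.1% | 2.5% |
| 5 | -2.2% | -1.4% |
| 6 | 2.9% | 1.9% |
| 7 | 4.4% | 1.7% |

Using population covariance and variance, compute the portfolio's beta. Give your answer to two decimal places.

r̄p = 2.0571%,  r̄m = 1.2286%
Cov = Σ(rp − r̄p)(rm − r̄m) / 7 = 5.5927
Var(rm) = Σ(rm − r̄m)² / 7 = 3.1792
β = Cov / Var = 5.5927 / 3.1792 = 1.7592

1.76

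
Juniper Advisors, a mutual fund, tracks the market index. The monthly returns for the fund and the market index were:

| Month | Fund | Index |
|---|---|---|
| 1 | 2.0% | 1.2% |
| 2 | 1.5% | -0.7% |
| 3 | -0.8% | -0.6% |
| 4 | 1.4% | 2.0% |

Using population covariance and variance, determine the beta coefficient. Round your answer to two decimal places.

r̄p = 1.0250%,  r̄m = 0.4750%
Cov = Σ(rp − r̄p)(rm − r̄m) / 4 = 0.6706
Var(rm) = Σ(rm − r̄m)² / 4 = 1.3469
β = Cov / Var = 0.6706 / 1.3469 = 0.4979

0.50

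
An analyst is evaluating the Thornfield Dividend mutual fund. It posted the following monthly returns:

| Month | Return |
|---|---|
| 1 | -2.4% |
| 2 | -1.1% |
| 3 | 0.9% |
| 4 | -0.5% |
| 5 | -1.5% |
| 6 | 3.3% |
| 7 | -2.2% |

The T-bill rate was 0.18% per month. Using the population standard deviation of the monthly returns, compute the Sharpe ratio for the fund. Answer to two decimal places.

-0.37

Mean return r̄ = -3.50 / 7 = -0.5000%
Population σ = √[Σ(r − r̄)² / 7] = √[24.2600 / 7] = √3.4657 = 1.8616%
Sharpe = (r̄ − rf) / σ = (-0.5000 − 0.18) / 1.8616 = -0.6800 / 1.8616 = -0.3653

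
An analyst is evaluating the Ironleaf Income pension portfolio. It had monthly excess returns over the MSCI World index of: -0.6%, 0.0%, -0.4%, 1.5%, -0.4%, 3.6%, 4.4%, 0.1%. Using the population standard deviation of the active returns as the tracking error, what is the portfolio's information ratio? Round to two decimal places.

r̄ = (-0.6 + 0 − 0.4 + 1.5 − 0.4 + 3.6 + 4.4 + 0.1) / 8 = 1.0250%
Population std dev = √[26.8550 / 8] = 1.8322%
IR = r̄ / tracking error = 1.0250 / 1.8322 = 0.5594

0.56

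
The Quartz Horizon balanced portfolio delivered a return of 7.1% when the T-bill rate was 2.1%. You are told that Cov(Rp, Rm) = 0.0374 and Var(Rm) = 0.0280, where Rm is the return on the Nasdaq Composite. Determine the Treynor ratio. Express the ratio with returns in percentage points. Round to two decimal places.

3.74

β = Cov / Var = 0.0374 / 0.0280 = 1.3357
Treynor = (Rp − Rf) / β = (7.1% − 2.1%) / 1.3357 = 5.00 / 1.3357 = 3.7434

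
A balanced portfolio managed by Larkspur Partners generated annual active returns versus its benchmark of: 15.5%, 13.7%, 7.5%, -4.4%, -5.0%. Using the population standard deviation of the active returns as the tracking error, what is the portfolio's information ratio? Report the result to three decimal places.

0.627

Mean return μ = 27.30 / 5 = 5.4600%
Σ(r − μ)² = 379.4920; population σ = √(379.4920/5) = 8.7120%
IR = μ / tracking error = 5.4600 / 8.7120 = 0.6267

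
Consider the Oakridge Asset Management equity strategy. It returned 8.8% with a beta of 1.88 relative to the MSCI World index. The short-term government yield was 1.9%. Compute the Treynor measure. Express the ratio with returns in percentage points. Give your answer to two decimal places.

Treynor = (Rp − Rf) / β = (8.8% − 1.9%) / 1.88 = 6.90 / 1.88 = 3.6702

3.67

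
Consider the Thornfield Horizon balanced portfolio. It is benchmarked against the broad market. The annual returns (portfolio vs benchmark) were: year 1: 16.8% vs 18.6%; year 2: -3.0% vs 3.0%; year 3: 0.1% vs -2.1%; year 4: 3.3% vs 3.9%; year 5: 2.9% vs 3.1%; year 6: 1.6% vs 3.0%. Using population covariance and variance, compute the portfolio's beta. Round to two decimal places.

r̄p = 3.6167%,  r̄m = 4.9167%
Cov = Σ(rp − r̄p)(rm − r̄m) / 6 = 37.2064
Var(rm) = Σ(rm − r̄m)² / 6 = 41.3581
β = Cov / Var = 37.2064 / 41.3581 = 0.8996

0.90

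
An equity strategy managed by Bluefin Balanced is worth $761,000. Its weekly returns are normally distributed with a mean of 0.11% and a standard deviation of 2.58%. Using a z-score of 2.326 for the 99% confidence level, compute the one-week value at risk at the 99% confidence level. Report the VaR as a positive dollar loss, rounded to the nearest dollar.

Return at the 99% tail: μ − z·σ = 0.11% − 2.326 × 2.58% = 0.11 − 6.00108 = -5.89108%
VaR = −(-5.89108%) × $761,000 = 5.89108% × $761,000 = $44,831

$44,831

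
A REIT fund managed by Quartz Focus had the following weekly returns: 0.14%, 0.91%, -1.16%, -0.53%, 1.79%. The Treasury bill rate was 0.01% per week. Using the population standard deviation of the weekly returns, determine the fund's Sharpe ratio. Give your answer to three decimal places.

r̄ = (0.14 + 0.91 − 1.16 − 0.53 + 1.79) / 5 = 1.150 / 5 = 0.2300%
Population σ = √[Σ(r − r̄)² / 5] = √[5.4138 / 5] = √1.0828 = 1.0406%
Sharpe = (r̄ − rf) / σ = (0.2300 − 0.01) / 1.0406 = 0.2200 / 1.0406 = 0.2114

0.211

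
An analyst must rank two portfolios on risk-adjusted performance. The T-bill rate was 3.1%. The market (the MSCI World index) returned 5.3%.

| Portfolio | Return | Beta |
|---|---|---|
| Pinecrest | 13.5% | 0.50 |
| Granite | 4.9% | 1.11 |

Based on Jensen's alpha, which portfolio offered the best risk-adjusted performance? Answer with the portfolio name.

Pinecrest: α = 13.5% − [3.1% + 0.50 × (5.3% − 3.1%)] = 9.300
Granite: α = 4.9% − [3.1% + 1.11 × (5.3% − 3.1%)] = -0.642
Highest: Pinecrest (9.300).

Pinecrest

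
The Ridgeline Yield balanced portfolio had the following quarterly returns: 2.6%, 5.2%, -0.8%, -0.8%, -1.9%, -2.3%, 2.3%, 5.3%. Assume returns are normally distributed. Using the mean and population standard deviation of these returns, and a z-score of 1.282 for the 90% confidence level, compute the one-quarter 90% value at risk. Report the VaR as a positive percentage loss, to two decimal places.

Mean return r̄ = 9.60 / 8 = 1.2000%
Population σ = √[Σ(r − r̄)² / 8] = √[65.8400 / 8] = √8.2300 = 2.8688%
VaR = −(r̄ − z·σ) = −(1.2000 − 1.282 × 2.8688) = −(-2.4778) = 2.4778%

2.48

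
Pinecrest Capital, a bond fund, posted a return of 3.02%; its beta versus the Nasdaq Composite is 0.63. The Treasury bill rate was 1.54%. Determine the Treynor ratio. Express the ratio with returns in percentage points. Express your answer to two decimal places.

2.35

Treynor = (Rp − Rf) / β = (3.02% − 1.54%) / 0.63 = 1.48 / 0.63 = 2.3492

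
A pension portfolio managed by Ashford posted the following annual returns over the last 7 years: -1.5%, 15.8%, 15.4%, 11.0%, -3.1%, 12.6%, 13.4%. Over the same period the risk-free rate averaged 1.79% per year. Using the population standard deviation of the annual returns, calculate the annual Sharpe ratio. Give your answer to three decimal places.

0.990

Mean return μ = 63.60 / 7 = 9.0857%
Σ(r − μ)² = (-1.5 − 9.0857)² + (15.8 − 9.0857)² + … = 380.1286
population σ = √(380.1286 / 7) = √54.3041 = 7.3691%
Sharpe = (μ − rf) / σ = (9.0857 − 1.79) / 7.3691 = 7.2957 / 7.3691 = 0.9900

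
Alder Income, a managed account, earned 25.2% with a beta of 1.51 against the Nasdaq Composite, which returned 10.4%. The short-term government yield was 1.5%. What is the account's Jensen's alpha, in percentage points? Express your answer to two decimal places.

CAPM expected return = Rf + β(Rm − Rf) = 1.5% + 1.51 × (10.4% − 1.5%) = 1.5 + 1.51 × 8.90 = 14.9390%
Jensen's α = Rp − E[R] = 25.2% − 14.9390% = 10.2610

10.26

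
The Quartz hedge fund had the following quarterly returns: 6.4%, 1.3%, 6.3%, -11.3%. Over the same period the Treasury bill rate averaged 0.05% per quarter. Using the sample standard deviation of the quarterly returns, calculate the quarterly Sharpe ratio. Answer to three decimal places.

μ = (6.4 + 1.3 + 6.3 − 11.3) / 4 = 2.70 / 4 = 0.6750%
Sample σ = √[Σ(r − μ)² / 3] = √[208.2075 / 3] = √69.4025 = 8.3308%
Sharpe = (μ − rf) / σ = (0.6750 − 0.05) / 8.3308 = 0.6250 / 8.3308 = 0.0750

0.075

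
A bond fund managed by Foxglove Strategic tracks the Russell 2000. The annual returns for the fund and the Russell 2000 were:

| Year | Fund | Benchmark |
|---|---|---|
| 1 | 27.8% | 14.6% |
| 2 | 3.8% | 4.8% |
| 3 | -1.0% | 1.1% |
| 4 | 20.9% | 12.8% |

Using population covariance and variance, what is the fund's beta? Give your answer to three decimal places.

r̄p = 12.8750%,  r̄m = 8.3250%
Cov = Σ(rp − r̄p)(rm − r̄m) / 4 = 65.4506
Var(rm) = Σ(rm − r̄m)² / 4 = 31.0069
β = Cov / Var = 65.4506 / 31.0069 = 2.1108

2.111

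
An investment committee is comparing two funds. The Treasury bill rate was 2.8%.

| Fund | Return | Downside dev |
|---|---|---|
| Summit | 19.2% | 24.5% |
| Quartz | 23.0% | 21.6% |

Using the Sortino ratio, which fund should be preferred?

Summit: Sortino ratio = (19.2% − 2.8%) / 24.5% = 0.669
Quartz: Sortino ratio = (23.0% − 2.8%) / 21.6% = 0.935
Highest: Quartz (0.935).

Quartz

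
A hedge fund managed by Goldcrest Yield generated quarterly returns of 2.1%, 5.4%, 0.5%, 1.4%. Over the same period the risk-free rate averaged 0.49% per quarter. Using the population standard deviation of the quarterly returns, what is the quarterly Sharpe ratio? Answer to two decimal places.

1.01

μ = (2.1 + 5.4 + 0.5 + 1.4) / 4 = 2.3500%
Population σ = √[Σ(r − μ)² / 4] = √[13.6900 / 4] = √3.4225 = 1.8500%
Sharpe = (μ − rf) / σ = (2.3500 − 0.49) / 1.8500 = 1.8600 / 1.8500 = 1.0054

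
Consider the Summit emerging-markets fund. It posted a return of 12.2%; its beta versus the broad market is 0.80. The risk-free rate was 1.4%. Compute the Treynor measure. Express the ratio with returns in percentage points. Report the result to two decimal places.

13.50

Treynor = (Rp − Rf) / β = (12.2% − 1.4%) / 0.80 = 10.80 / 0.80 = 13.5000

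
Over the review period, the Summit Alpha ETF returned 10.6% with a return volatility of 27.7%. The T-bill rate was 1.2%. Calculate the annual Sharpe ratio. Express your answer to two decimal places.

0.34

Sharpe = (Rp − Rf) / σp = (10.6% − 1.2%) / 27.7% = 9.40% / 27.7% = 0.3394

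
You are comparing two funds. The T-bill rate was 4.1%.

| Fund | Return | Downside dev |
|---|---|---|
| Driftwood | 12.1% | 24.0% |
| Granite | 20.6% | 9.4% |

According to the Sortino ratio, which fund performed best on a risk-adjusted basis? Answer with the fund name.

Granite

Driftwood: Sortino ratio = (12.1% − 4.1%) / 24.0% = 0.333
Granite: Sortino ratio = (20.6% − 4.1%) / 9.4% = 1.755
Highest: Granite (1.755).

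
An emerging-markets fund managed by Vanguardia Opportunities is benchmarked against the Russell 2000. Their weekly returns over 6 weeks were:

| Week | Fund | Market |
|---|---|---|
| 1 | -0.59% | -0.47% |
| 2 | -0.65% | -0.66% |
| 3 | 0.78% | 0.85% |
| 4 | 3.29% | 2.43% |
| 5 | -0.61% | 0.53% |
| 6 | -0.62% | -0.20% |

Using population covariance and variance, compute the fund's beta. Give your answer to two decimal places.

r̄p = 0.2667%,  r̄m = 0.4133%
Cov = Σ(rp − r̄p)(rm − r̄m) / 6 = 1.4172
Var(rm) = Σ(rm − r̄m)² / 6 = 1.0966
β = Cov / Var = 1.4172 / 1.0966 = 1.2924

1.29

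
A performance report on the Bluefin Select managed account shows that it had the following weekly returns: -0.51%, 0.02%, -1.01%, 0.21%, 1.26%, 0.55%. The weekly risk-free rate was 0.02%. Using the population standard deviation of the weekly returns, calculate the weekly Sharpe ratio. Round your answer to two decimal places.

Mean return r̄ = 0.520 / 6 = 0.0867%
Population std dev = √[3.1697 / 6] = 0.7268%
Sharpe = (r̄ − rf) / σ = (0.0867 − 0.02) / 0.7268 = 0.0667 / 0.7268 = 0.0918

0.09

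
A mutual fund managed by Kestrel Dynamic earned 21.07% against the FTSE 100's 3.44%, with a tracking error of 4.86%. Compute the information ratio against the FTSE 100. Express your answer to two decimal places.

3.63

IR = (Rp − Rb) / TE = (21.07% − 3.44%) / 4.86% = 17.63% / 4.86% = 3.6276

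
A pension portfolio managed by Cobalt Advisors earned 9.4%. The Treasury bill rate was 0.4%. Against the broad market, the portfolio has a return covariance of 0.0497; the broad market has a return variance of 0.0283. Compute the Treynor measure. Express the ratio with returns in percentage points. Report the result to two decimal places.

5.12

β = Cov / Var = 0.0497 / 0.0283 = 1.7562
Treynor = (Rp − Rf) / β = (9.4% − 0.4%) / 1.7562 = 9.00 / 1.7562 = 5.1247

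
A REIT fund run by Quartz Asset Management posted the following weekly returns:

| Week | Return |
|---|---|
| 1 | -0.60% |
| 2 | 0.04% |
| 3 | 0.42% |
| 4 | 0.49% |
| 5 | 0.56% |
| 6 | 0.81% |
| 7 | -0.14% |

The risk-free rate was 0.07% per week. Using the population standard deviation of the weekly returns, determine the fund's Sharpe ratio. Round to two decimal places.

r̄ = (-0.6 + 0.04 + 0.42 + 0.49 + 0.56 + 0.81 − 0.14) / 7 = 1.580 / 7 = 0.2257%
Population std dev = √[1.4108 / 7] = 0.4489%
Sharpe = (r̄ − rf) / σ = (0.2257 − 0.07) / 0.4489 = 0.1557 / 0.4489 = 0.3468

0.35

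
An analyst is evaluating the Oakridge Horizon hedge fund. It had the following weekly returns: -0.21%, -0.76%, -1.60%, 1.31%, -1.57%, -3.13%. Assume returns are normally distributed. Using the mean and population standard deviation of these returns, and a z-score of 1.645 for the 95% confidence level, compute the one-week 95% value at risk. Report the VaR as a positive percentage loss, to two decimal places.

μ = (-0.21 − 0.76 − 1.6 + 1.31 − 1.57 − 3.13) / 6 = -0.9933%
Σ(r − μ)² = (-0.21 − (-0.9933))² + (-0.76 − (-0.9933))² + … = 11.2393
population σ = √(11.2393 / 6) = √1.8732 = 1.3686%
VaR = −(μ − z·σ) = −(-0.9933 − 1.645 × 1.3686) = −(-3.2446) = 3.2446%

3.24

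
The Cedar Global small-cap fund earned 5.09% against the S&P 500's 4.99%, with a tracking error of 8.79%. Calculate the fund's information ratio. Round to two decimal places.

0.01

IR = (Rp − Rb) / TE = (5.09% − 4.99%) / 8.79% = 0.10% / 8.79% = 0.0114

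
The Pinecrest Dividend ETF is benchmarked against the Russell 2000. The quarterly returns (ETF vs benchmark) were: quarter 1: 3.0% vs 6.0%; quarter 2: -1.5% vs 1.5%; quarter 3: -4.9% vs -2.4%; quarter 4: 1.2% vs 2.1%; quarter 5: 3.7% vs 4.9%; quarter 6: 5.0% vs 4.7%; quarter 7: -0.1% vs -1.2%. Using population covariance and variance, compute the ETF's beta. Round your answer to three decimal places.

r̄p = 0.9143%,  r̄m = 2.2286%
Cov = Σ(rp − r̄p)(rm − r̄m) / 7 = 8.2167
Var(rm) = Σ(rm − r̄m)² / 7 = 8.7420
β = Cov / Var = 8.2167 / 8.7420 = 0.9399

0.940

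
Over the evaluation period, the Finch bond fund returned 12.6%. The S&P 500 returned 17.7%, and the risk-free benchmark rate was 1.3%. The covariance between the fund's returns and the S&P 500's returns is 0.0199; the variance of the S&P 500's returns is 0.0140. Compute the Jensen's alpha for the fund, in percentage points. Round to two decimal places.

-12.01

β = Cov / Var = 0.0199 / 0.0140 = 1.4214
E[R] = Rf + β(Rm − Rf) = 1.3% + 1.4214 × (17.7% − 1.3%) = 24.6110%
α = Rp − E[R] = 12.6% − 24.6110% = -12.0110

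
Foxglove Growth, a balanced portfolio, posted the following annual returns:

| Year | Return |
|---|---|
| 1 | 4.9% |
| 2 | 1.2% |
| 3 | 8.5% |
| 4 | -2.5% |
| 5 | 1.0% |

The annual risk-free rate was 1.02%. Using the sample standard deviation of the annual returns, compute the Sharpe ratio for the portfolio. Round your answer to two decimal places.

μ = (4.9 + 1.2 + 8.5 − 2.5 + 1) / 5 = 2.6200%
Sample std dev = √[70.6280 / 4] = 4.2020%
Sharpe = (μ − rf) / σ = (2.6200 − 1.02) / 4.2020 = 1.6000 / 4.2020 = 0.3808

0.38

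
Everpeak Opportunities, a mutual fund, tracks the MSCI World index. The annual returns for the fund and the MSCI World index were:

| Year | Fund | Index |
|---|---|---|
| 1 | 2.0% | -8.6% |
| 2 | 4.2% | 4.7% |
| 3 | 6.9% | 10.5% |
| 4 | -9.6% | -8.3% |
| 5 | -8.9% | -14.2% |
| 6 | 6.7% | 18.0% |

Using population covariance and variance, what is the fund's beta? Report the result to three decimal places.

0.501

r̄p = 0.2167%,  r̄m = 0.3500%
Cov = Σ(rp − r̄p)(rm − r̄m) / 6 = 66.8658
Var(rm) = Σ(rm − r̄m)² / 6 = 133.3492
β = Cov / Var = 66.8658 / 133.3492 = 0.5014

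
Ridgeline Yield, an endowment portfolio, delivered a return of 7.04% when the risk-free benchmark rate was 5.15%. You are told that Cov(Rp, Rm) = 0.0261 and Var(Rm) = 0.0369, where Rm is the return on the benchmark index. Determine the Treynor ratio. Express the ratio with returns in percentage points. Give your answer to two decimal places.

β = Cov / Var = 0.0261 / 0.0369 = 0.7073
Treynor = (Rp − Rf) / β = (7.04% − 5.15%) / 0.7073 = 1.89 / 0.7073 = 2.6721

2.67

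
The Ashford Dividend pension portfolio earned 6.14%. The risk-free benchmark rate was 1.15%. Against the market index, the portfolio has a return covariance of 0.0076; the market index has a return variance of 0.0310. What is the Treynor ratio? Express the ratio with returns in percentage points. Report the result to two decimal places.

20.35

β = Cov / Var = 0.0076 / 0.0310 = 0.2452
Treynor = (Rp − Rf) / β = (6.14% − 1.15%) / 0.2452 = 4.99 / 0.2452 = 20.3507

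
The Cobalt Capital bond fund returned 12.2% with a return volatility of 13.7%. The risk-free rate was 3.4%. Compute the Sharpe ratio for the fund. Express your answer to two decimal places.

0.64

Sharpe = (Rp − Rf) / σp = (12.2% − 3.4%) / 13.7% = 8.80% / 13.7% = 0.6423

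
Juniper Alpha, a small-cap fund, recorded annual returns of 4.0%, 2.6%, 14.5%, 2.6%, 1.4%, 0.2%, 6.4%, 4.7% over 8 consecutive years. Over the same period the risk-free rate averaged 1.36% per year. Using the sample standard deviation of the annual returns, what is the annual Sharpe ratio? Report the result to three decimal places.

0.715

Mean return μ = 36.40 / 8 = 4.5500%
Σ(r − μ)² = 139.2000; sample σ = √(139.2000/7) = 4.4593%
Sharpe = (μ − rf) / σ = (4.5500 − 1.36) / 4.4593 = 3.1900 / 4.4593 = 0.7154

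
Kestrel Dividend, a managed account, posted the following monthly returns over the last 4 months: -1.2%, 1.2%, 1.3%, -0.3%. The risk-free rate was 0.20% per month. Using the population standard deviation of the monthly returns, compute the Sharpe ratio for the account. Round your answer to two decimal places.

0.05

r̄ = (-1.2 + 1.2 + 1.3 − 0.3) / 4 = 1.00 / 4 = 0.2500%
Σ(r − r̄)² = (-1.2 − 0.2500)² + (1.2 − 0.2500)² + … = 4.4100
σ = √[4.4100 / 4] = 1.0500%
Sharpe = (r̄ − rf) / σ = (0.2500 − 0.2) / 1.0500 = 0.0500 / 1.0500 = 0.0476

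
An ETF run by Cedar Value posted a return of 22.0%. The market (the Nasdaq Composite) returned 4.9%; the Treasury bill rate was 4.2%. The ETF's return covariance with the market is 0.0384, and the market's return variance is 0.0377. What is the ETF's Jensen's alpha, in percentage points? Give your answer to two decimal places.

β = Cov / Var = 0.0384 / 0.0377 = 1.0186
E[R] = Rf + β(Rm − Rf) = 4.2% + 1.0186 × (4.9% − 4.2%) = 4.9130%
α = Rp − E[R] = 22.0% − 4.9130% = 17.0870

17.09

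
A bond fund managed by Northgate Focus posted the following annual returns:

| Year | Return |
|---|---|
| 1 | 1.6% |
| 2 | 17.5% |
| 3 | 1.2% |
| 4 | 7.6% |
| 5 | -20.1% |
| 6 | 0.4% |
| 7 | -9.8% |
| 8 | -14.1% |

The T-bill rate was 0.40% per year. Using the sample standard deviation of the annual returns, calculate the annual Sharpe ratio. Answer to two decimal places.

r̄ = (1.6 + 17.5 + 1.2 + 7.6 − 20.1 + 0.4 − 9.8 − 14.1) / 8 = -15.70 / 8 = -1.9625%
Sample σ = √[Σ(r − r̄)² / 7] = √[1036.2188 / 7] = √148.0313 = 12.1668%
Sharpe = (r̄ − rf) / σ = (-1.9625 − 0.4) / 12.1668 = -2.3625 / 12.1668 = -0.1942

-0.19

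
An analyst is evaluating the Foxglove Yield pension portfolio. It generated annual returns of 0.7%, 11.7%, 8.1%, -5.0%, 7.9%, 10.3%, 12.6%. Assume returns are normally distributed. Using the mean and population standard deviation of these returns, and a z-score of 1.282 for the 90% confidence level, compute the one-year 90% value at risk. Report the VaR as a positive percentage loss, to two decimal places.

r̄ = (0.7 + 11.7 + 8.1 − 5 + 7.9 + 10.3 + 12.6) / 7 = 46.30 / 7 = 6.6143%
Population std dev = √[249.0086 / 7] = 5.9643%
VaR = −(r̄ − z·σ) = −(6.6143 − 1.282 × 5.9643) = −(-1.0319) = 1.0319%

1.03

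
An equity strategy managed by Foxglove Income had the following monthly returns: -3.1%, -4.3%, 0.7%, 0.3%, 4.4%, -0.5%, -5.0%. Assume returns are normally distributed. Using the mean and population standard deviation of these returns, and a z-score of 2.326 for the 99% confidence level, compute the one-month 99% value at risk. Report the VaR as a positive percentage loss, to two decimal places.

r̄ = (-3.1 − 4.3 + 0.7 + 0.3 + 4.4 − 0.5 − 5) / 7 = -7.50 / 7 = -1.0714%
Population std dev = √[65.2543 / 7] = 3.0532%
VaR = −(r̄ − z·σ) = −(-1.0714 − 2.326 × 3.0532) = −(-8.1731) = 8.1731%

8.17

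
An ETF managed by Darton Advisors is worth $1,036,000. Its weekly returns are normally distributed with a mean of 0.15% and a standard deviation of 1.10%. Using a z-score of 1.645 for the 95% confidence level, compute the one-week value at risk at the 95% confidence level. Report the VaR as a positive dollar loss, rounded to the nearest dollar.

Return at the 95% tail: μ − z·σ = 0.15% − 1.645 × 1.10% = 0.15 − 1.8095 = -1.6595%
VaR = −(-1.6595%) × $1,036,000 = 1.6595% × $1,036,000 = $17,192

$17,192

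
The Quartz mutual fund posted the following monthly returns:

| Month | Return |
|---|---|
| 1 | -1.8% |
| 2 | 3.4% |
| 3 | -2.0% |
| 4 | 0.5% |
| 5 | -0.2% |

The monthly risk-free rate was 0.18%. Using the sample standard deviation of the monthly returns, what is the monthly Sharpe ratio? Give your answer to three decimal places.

-0.092

Mean return r̄ = -0.10 / 5 = -0.0200%
Σ(r − r̄)² = (-1.8 − (-0.0200))² + (3.4 − (-0.0200))² + … = 19.0880
sample σ = √(19.0880 / 4) = √4.7720 = 2.1845%
Sharpe = (r̄ − rf) / σ = (-0.0200 − 0.18) / 2.1845 = -0.2000 / 2.1845 = -0.0916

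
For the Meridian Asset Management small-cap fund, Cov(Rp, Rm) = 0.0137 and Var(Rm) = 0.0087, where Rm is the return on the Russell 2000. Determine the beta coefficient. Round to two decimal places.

1.57

β = Cov(Rp, Rm) / Var(Rm) = 0.0137 / 0.0087 = 1.5747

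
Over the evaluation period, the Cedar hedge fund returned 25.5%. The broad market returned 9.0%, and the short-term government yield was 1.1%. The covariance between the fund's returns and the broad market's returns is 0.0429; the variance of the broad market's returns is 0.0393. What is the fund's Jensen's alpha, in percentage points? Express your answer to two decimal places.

β = Cov / Var = 0.0429 / 0.0393 = 1.0916
E[R] = Rf + β(Rm − Rf) = 1.1% + 1.0916 × (9.0% − 1.1%) = 9.7236%
α = Rp − E[R] = 25.5% − 9.7236% = 15.7764

15.78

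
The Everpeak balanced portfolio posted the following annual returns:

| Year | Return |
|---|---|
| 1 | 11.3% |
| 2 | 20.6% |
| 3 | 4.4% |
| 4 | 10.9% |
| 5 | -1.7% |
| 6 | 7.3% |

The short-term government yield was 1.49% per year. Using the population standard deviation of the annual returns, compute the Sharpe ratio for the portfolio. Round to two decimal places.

Mean return r̄ = 52.80 / 6 = 8.8000%
Population std dev = √[281.7600 / 6] = 6.8527%
Sharpe = (r̄ − rf) / σ = (8.8000 − 1.49) / 6.8527 = 7.3100 / 6.8527 = 1.0667

1.07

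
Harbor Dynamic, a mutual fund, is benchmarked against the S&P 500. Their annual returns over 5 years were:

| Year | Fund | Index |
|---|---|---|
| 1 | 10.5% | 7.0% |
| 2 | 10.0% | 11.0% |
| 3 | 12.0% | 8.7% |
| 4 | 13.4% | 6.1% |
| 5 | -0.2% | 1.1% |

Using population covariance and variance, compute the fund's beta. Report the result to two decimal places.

r̄p = 9.1400%,  r̄m = 6.7800%
Cov = Σ(rp − r̄p)(rm − r̄m) / 5 = 11.9148
Var(rm) = Σ(rm − r̄m)² / 5 = 10.8536
β = Cov / Var = 11.9148 / 10.8536 = 1.0978

1.10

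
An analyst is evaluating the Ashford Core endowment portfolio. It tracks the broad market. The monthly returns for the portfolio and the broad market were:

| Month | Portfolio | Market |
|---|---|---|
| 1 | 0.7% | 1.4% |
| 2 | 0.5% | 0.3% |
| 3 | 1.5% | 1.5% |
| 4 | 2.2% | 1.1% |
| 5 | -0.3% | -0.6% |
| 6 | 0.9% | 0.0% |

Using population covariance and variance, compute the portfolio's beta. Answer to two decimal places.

0.72

r̄p = 0.9167%,  r̄m = 0.6167%
Cov = Σ(rp − r̄p)(rm − r̄m) / 6 = 0.4314
Var(rm) = Σ(rm − r̄m)² / 6 = 0.5981
β = Cov / Var = 0.4314 / 0.5981 = 0.7213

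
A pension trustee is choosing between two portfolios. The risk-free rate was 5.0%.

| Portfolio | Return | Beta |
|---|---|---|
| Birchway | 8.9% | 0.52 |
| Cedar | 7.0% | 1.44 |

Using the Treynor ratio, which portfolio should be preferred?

Birchway: Treynor = (8.9% − 5.0%) / 0.52 = 7.500
Cedar: Treynor = (7.0% − 5.0%) / 1.44 = 1.389
Highest: Birchway (7.500).

Birchway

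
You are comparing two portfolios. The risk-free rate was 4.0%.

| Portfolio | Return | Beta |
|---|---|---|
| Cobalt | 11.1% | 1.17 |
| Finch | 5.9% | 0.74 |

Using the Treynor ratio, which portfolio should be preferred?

Cobalt

Cobalt: Treynor = (11.1% − 4.0%) / 1.17 = 6.068
Finch: Treynor = (5.9% − 4.0%) / 0.74 = 2.568
Highest: Cobalt (6.068).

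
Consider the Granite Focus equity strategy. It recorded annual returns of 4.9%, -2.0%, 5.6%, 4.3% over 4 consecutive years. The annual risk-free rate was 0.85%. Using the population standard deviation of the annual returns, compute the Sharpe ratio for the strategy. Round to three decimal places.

0.774

μ = (4.9 − 2 + 5.6 + 4.3) / 4 = 3.2000%
Σ(r − μ)² = (4.9 − 3.2000)² + (-2 − 3.2000)² + … = 36.9000
σ = √[36.9000 / 4] = 3.0373%
Sharpe = (μ − rf) / σ = (3.2000 − 0.85) / 3.0373 = 2.3500 / 3.0373 = 0.7737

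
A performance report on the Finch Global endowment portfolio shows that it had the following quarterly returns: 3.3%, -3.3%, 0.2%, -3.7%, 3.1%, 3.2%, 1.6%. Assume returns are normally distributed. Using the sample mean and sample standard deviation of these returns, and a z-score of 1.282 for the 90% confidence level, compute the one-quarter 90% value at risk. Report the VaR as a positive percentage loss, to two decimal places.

3.26

μ = (3.3 − 3.3 + 0.2 − 3.7 + 3.1 + 3.2 + 1.6) / 7 = 4.40 / 7 = 0.6286%
Σ(r − μ)² = 55.1543; sample σ = √(55.1543/6) = 3.0319%
VaR = −(μ − z·σ) = −(0.6286 − 1.282 × 3.0319) = −(-3.2583) = 3.2583%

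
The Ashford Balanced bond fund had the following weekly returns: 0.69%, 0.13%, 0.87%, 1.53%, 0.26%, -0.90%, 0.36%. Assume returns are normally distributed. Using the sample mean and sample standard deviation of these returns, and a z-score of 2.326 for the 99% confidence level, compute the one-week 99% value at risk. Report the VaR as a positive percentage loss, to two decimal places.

1.32

r̄ = (0.69 + 0.13 + 0.87 + 1.53 + 0.26 − 0.9 + 0.36) / 7 = 2.940 / 7 = 0.4200%
Σ(r − r̄)² = (0.69 − 0.4200)² + (0.13 − 0.4200)² + … = 3.3632
sample σ = √(3.3632 / 6) = √0.5605 = 0.7487%
VaR = −(r̄ − z·σ) = −(0.4200 − 2.326 × 0.7487) = −(-1.3215) = 1.3215%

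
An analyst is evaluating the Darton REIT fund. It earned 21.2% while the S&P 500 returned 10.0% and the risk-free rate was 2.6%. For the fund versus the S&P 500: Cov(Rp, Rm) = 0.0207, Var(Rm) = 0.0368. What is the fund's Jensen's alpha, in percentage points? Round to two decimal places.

14.44

β = Cov / Var = 0.0207 / 0.0368 = 0.5625
E[R] = Rf + β(Rm − Rf) = 2.6% + 0.5625 × (10.0% − 2.6%) = 6.7625%
α = Rp − E[R] = 21.2% − 6.7625% = 14.4375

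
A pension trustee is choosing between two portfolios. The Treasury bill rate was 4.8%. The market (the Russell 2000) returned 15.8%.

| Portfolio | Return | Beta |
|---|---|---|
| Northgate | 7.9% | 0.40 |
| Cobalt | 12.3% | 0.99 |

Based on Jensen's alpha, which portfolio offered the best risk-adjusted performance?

Northgate: α = 7.9% − [4.8% + 0.40 × (15.8% − 4.8%)] = -1.300
Cobalt: α = 12.3% − [4.8% + 0.99 × (15.8% − 4.8%)] = -3.390
Highest: Northgate (-1.300).

Northgate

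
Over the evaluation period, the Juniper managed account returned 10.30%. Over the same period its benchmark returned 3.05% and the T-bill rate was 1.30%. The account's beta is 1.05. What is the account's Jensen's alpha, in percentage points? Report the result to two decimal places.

CAPM expected return = Rf + β(Rm − Rf) = 1.30% + 1.05 × (3.05% − 1.30%) = 1.3 + 1.05 × 1.75 = 3.1375%
Jensen's α = Rp − E[R] = 10.30% − 3.1375% = 7.1625

7.16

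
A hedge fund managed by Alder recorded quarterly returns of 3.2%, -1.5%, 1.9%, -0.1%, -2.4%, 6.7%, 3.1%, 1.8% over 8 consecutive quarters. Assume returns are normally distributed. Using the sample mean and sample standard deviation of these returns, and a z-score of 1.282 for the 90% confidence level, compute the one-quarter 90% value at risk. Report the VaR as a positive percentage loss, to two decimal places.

r̄ = (3.2 − 1.5 + 1.9 − 0.1 − 2.4 + 6.7 + 3.1 + 1.8) / 8 = 1.5875%
Σ(r − r̄)² = 59.4488; sample σ = √(59.4488/7) = 2.9142%
VaR = −(r̄ − z·σ) = −(1.5875 − 1.282 × 2.9142) = −(-2.1485) = 2.1485%

2.15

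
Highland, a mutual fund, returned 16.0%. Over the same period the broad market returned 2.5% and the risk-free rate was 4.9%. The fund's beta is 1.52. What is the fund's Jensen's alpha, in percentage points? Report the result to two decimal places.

14.75

CAPM expected return = Rf + β(Rm − Rf) = 4.9% + 1.52 × (2.5% − 4.9%) = 4.9 + 1.52 × -2.40 = 1.2520%
Jensen's α = Rp − E[R] = 16.0% − 1.2520% = 14.7480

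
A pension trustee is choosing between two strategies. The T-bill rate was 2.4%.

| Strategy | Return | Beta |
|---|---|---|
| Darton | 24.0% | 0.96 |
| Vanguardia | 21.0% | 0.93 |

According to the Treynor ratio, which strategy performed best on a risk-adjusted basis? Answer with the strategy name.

Darton: Treynor = (24.0% − 2.4%) / 0.96 = 22.500
Vanguardia: Treynor = (21.0% − 2.4%) / 0.93 = 20.000
Highest: Darton (22.500).

Darton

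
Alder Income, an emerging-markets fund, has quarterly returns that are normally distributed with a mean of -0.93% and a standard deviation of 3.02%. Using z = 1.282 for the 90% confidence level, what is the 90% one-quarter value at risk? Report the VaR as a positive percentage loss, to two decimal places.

VaR (as % loss) = −(μ − z·σ) = −(-0.93% − 1.282 × 3.02%) = −(-4.80164%) = 4.80164%

4.80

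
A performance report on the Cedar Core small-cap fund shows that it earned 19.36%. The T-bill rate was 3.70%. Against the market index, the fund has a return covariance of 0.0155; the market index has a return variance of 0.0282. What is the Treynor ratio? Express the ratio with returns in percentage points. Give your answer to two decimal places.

28.49

β = Cov / Var = 0.0155 / 0.0282 = 0.5496
Treynor = (Rp − Rf) / β = (19.36% − 3.70%) / 0.5496 = 15.66 / 0.5496 = 28.4934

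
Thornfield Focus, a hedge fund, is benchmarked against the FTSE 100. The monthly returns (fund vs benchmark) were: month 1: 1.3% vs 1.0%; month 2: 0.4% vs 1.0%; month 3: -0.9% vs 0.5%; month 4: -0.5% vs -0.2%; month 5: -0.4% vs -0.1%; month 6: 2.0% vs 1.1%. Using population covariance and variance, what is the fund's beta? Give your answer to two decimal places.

1.50

r̄p = 0.3167%,  r̄m = 0.5500%
Cov = Σ(rp − r̄p)(rm − r̄m) / 6 = 0.4242
Var(rm) = Σ(rm − r̄m)² / 6 = 0.2825
β = Cov / Var = 0.4242 / 0.2825 = 1.5016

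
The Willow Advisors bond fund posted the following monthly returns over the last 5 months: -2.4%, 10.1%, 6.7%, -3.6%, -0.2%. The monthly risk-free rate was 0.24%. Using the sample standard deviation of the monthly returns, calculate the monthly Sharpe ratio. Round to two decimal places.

0.31

μ = (-2.4 + 10.1 + 6.7 − 3.6 − 0.2) / 5 = 10.60 / 5 = 2.1200%
Σ(r − μ)² = (-2.4 − 2.1200)² + (10.1 − 2.1200)² + (6.7 − 2.1200)² + … = 143.1880
σ = √[143.1880 / 4] = 5.9831%
Sharpe = (μ − rf) / σ = (2.1200 − 0.24) / 5.9831 = 1.8800 / 5.9831 = 0.3142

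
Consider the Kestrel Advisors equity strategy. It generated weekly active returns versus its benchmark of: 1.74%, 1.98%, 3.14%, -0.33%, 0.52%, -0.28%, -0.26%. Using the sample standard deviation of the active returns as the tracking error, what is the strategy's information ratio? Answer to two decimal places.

r̄ = (1.74 + 1.98 + 3.14 − 0.33 + 0.52 − 0.28 − 0.26) / 7 = 6.510 / 7 = 0.9300%
Σ(r − r̄)² = (1.74 − 0.9300)² + (1.98 − 0.9300)² + … = 11.2786
sample σ = √(11.2786 / 6) = √1.8798 = 1.3711%
IR = r̄ / tracking error = 0.9300 / 1.3711 = 0.6783

0.68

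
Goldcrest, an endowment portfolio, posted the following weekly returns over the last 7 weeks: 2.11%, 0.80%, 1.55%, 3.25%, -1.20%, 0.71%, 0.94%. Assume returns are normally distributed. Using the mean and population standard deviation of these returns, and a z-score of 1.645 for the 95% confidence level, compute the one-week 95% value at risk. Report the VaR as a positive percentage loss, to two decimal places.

0.93

μ = (2.11 + 0.8 + 1.55 + 3.25 − 1.2 + 0.71 + 0.94) / 7 = 1.1657%
Population std dev = √[11.3726 / 7] = 1.2746%
VaR = −(μ − z·σ) = −(1.1657 − 1.645 × 1.2746) = −(-0.9310) = 0.9310%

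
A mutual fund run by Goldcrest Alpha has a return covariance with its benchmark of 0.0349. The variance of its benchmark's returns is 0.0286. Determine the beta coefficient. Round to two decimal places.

β = Cov(Rp, Rm) / Var(Rm) = 0.0349 / 0.0286 = 1.2203

1.22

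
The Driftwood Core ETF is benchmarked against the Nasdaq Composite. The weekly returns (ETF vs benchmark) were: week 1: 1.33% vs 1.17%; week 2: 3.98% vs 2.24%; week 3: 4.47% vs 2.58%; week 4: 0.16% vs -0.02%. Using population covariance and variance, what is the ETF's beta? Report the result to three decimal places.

1.734

r̄p = 2.4850%,  r̄m = 1.4925%
Cov = Σ(rp − r̄p)(rm − r̄m) / 4 = 1.7913
Var(rm) = Σ(rm − r̄m)² / 4 = 1.0333
β = Cov / Var = 1.7913 / 1.0333 = 1.7336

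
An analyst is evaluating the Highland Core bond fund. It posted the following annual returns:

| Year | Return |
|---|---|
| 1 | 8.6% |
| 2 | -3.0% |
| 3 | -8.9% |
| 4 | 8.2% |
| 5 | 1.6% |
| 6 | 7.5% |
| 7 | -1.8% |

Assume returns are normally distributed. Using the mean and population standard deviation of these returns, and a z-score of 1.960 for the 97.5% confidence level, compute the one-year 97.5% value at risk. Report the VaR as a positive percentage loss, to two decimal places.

10.43

r̄ = (8.6 − 3 − 8.9 + 8.2 + 1.6 + 7.5 − 1.8) / 7 = 1.7429%
Population σ = √[Σ(r − r̄)² / 7] = √[270.1971 / 7] = √38.5996 = 6.2129%
VaR = −(r̄ − z·σ) = −(1.7429 − 1.960 × 6.2129) = −(-10.4344) = 10.4344%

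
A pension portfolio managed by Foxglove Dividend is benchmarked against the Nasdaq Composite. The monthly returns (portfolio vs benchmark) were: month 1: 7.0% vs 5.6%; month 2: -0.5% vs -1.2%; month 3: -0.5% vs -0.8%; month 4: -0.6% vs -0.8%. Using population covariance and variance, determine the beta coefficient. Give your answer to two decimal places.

1.15

r̄p = 1.3500%,  r̄m = 0.7000%
Cov = Σ(rp − r̄p)(rm − r̄m) / 4 = 9.2250
Var(rm) = Σ(rm − r̄m)² / 4 = 8.0300
β = Cov / Var = 9.2250 / 8.0300 = 1.1488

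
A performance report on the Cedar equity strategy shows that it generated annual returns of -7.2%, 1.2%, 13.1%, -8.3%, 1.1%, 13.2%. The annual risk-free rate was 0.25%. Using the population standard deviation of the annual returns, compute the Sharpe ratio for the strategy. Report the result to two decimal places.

Mean return r̄ = 13.10 / 6 = 2.1833%
Σ(r − r̄)² = 440.6283; population σ = √(440.6283/6) = 8.5696%
Sharpe = (r̄ − rf) / σ = (2.1833 − 0.25) / 8.5696 = 1.9333 / 8.5696 = 0.2256

0.23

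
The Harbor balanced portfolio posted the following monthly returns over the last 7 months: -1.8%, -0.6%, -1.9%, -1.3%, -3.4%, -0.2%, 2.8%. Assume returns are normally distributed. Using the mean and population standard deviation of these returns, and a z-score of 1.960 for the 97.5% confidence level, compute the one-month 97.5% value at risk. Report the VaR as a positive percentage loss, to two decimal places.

Mean return μ = -6.40 / 7 = -0.9143%
Σ(r − μ)² = (-1.8 − (-0.9143))² + (-0.6 − (-0.9143))² + (-1.9 − (-0.9143))² + … = 22.4886
population σ = √(22.4886 / 7) = √3.2127 = 1.7924%
VaR = −(μ − z·σ) = −(-0.9143 − 1.960 × 1.7924) = −(-4.4274) = 4.4274%

4.43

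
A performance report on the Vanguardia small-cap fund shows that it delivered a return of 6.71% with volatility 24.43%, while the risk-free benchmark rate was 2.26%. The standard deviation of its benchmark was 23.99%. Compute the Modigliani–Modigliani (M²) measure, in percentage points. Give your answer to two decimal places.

Sharpe = (Rp − Rf) / σp = (6.71% − 2.26%) / 24.43% = 0.1822
M² = Rf + Sharpe × σm = 2.26% + 0.1822 × 23.99% = 6.6310%

6.63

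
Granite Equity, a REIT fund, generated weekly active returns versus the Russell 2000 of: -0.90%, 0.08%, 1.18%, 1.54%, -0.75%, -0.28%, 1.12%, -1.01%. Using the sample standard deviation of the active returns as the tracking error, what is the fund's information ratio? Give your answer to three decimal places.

Mean return μ = 0.980 / 8 = 0.1225%
Σ(r − μ)² = (-0.9 − 0.1225)² + (0.08 − 0.1225)² + (1.18 − 0.1225)² + … = 7.3758
sample σ = √(7.3758 / 7) = √1.0537 = 1.0265%
IR = μ / tracking error = 0.1225 / 1.0265 = 0.1193

0.119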